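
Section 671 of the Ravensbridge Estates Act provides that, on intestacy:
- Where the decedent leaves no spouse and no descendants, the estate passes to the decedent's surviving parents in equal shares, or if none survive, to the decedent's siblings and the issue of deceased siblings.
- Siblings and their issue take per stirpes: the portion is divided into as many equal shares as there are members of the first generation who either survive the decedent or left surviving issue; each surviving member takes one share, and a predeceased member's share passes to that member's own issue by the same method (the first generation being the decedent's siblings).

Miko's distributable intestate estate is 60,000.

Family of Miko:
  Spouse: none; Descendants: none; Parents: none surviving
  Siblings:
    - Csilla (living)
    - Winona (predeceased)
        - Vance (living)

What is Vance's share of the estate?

Vance receives 30,000.

The entire 60,000 passes to the siblings and their issue.
That amount (60,000) is divided into 2 shares of 30,000: Csilla takes 30,000; Winona's 30,000 share passes to Winona's issue.
Winona's share (30,000) passes entirely to Vance.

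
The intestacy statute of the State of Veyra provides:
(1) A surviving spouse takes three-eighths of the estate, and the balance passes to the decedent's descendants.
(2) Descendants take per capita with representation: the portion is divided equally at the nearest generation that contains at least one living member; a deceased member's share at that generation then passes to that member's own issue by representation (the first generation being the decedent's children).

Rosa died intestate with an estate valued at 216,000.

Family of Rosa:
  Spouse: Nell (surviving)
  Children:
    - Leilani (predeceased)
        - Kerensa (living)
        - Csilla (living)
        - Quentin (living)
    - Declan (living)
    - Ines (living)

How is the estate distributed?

Nell: 81,000; Kerensa: 15,000; Csilla: 15,000; Quentin: 15,000; Declan: 45,000; Ines: 45,000

Nell takes three-eighths of 216,000 = 81,000. The remaining 135,000 passes to the descendants.
The descendants' portion (135,000) is divided into 3 shares of 45,000: Declan and Ines each take 45,000; Leilani's 45,000 share passes to Leilani's issue.
Leilani's share (45,000) is divided into 3 shares of 15,000: Kerensa, Csilla, and Quentin each take 15,000.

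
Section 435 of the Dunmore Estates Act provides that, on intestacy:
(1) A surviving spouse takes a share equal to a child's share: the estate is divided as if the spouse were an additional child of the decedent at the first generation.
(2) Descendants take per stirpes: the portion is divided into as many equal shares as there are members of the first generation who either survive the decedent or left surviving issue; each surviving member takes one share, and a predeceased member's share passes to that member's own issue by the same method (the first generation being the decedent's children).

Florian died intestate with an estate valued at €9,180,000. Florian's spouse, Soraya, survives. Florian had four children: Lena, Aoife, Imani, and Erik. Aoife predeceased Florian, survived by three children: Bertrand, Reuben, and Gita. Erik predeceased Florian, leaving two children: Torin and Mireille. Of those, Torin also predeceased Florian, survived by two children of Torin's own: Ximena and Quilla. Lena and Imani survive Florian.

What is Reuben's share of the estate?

The spouse counts as an additional share at the children's level, so there are 5 primary shares of €1,836,000. Soraya takes one such share (€1,836,000).
The children's combined portion (€7,344,000) is divided into 4 shares of €1,836,000: Lena and Imani each take €1,836,000; Aoife's €1,836,000 share passes to Aoife's issue; Erik's €1,836,000 share passes to Erik's issue.
Aoife's share (€1,836,000) is divided into 3 shares of €612,000: Bertrand, Reuben, and Gita each take €612,000.
Erik's share (€1,836,000) is divided into 2 shares of €918,000: Mireille takes €918,000; Torin's €918,000 share passes to Torin's issue.
Torin's share (€918,000) is divided into 2 shares of €459,000: Ximena and Quilla each take €459,000.

Reuben receives €612,000.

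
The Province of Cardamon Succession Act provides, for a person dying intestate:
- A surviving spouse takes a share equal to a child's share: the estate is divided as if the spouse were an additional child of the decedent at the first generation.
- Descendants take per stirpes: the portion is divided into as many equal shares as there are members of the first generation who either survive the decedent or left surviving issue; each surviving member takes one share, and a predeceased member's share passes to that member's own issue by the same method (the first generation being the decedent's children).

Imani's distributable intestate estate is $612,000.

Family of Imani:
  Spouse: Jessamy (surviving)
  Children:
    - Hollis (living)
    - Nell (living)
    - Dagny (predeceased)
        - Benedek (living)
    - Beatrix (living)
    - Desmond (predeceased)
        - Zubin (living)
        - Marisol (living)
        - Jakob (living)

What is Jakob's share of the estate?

The spouse counts as an additional share at the children's level, so there are 6 primary shares of $102,000. Jessamy takes one such share ($102,000).
The children's combined portion ($510,000) is divided into 5 shares of $102,000: Hollis, Nell, and Beatrix each take $102,000; Dagny's $102,000 share passes to Dagny's issue; Desmond's $102,000 share passes to Desmond's issue.
Dagny's share ($102,000) passes entirely to Benedek.
Desmond's share ($102,000) is divided into 3 shares of $34,000: Zubin, Marisol, and Jakob each take $34,000.

Jakob receives $34,000.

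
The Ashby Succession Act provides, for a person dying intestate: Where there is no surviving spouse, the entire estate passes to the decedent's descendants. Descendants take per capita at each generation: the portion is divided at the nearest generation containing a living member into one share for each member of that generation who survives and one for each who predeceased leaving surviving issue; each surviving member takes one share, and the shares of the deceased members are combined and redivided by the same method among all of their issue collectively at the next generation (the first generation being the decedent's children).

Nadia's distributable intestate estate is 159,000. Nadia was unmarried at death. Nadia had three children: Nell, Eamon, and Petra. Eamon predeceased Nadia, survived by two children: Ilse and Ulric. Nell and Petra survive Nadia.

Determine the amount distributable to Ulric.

The entire 159,000 passes to the descendants.
That amount (159,000) is divided at the children's generation into 3 shares of 53,000. Nell and Petra each take 53,000. The remaining share for the deceased Eamon (53,000) is carried to the next generation.
That pool (53,000) is divided at the grandchildren's generation equally among Ilse and Ulric: 26,500 each.

Ulric receives 26,500.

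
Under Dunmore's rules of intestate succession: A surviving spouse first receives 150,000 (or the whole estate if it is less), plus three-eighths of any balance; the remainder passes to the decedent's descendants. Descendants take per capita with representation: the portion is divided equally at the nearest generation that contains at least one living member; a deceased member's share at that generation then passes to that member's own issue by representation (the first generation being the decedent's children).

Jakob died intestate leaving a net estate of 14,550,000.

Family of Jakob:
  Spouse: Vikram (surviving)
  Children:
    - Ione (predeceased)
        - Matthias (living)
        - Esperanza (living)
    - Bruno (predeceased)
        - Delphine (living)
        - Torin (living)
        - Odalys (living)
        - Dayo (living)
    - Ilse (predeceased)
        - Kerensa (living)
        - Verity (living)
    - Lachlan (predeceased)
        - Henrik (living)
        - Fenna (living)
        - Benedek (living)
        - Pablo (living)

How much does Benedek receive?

Vikram first takes 150,000, leaving a balance of 14,400,000. Vikram then takes three-eighths of the balance (5,400,000), for a total of 5,550,000. The remaining 9,000,000 passes to the descendants.
No child survives, so the initial division is made at the grandchildren's generation.
The descendants' portion (9,000,000) is divided into 12 shares of 750,000: Matthias, Esperanza, Delphine, Torin, Odalys, Dayo, Kerensa, Verity, Henrik, Fenna, Benedek, and Pablo each take 750,000.

Benedek receives 750,000.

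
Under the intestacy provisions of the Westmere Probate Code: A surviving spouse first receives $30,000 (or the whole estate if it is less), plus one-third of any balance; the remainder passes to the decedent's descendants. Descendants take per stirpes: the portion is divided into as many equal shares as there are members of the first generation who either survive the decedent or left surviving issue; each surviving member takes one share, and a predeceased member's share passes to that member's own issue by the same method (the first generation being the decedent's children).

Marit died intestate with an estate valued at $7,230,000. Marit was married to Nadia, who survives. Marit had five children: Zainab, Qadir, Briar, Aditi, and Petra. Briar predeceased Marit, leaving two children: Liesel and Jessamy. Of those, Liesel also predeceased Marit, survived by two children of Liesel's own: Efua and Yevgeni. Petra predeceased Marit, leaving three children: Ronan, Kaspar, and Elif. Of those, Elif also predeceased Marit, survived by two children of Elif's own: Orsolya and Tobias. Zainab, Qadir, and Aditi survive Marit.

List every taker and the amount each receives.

Nadia: $2,430,000; Zainab: $960,000; Qadir: $960,000; Efua: $240,000; Yevgeni: $240,000; Jessamy: $480,000; Aditi: $960,000; Ronan: $320,000; Kaspar: $320,000; Orsolya: $160,000; Tobias: $160,000

Nadia first takes $30,000, leaving a balance of $7,200,000. Nadia then takes one-third of the balance ($2,400,000), for a total of $2,430,000. The remaining $4,800,000 passes to the descendants.
The descendants' portion ($4,800,000) is divided into 5 shares of $960,000: Zainab, Qadir, and Aditi each take $960,000; Briar's $960,000 share passes to Briar's issue; Petra's $960,000 share passes to Petra's issue.
Briar's share ($960,000) is divided into 2 shares of $480,000: Jessamy takes $480,000; Liesel's $480,000 share passes to Liesel's issue.
Liesel's share ($480,000) is divided into 2 shares of $240,000: Efua and Yevgeni each take $240,000.
Petra's share ($960,000) is divided into 3 shares of $320,000: Ronan and Kaspar each take $320,000; Elif's $320,000 share passes to Elif's issue.
Elif's share ($320,000) is divided into 2 shares of $160,000: Orsolya and Tobias each take $160,000.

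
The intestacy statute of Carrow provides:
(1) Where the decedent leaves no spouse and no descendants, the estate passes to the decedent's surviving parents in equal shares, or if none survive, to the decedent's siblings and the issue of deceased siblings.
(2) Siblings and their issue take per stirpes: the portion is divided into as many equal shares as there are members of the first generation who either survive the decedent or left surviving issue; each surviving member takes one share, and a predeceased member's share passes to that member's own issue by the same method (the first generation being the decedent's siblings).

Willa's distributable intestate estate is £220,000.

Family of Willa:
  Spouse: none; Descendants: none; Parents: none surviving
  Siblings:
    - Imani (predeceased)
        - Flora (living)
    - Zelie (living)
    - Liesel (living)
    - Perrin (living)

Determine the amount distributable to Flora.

Flora receives £55,000.

The entire £220,000 passes to the siblings and their issue.
That amount (£220,000) is divided into 4 shares of £55,000: Zelie, Liesel, and Perrin each take £55,000; Imani's £55,000 share passes to Imani's issue.
Imani's share (£55,000) passes entirely to Flora.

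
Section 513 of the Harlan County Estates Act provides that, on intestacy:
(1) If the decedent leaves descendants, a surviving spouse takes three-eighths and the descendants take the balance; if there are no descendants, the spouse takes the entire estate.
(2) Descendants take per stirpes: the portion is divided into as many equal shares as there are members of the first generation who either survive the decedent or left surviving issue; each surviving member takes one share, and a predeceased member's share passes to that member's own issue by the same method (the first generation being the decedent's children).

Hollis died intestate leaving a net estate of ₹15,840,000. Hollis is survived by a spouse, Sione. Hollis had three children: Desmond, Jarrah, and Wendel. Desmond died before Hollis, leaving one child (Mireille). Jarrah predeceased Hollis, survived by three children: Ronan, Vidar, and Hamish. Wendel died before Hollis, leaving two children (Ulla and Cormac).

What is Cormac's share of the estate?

Cormac receives ₹1,650,000.

Sione takes three-eighths of ₹15,840,000 = ₹5,940,000. The remaining ₹9,900,000 passes to the descendants.
The descendants' portion (₹9,900,000) is divided into 3 shares of ₹3,300,000: Desmond's ₹3,300,000 share passes to Desmond's issue; Jarrah's ₹3,300,000 share passes to Jarrah's issue; Wendel's ₹3,300,000 share passes to Wendel's issue.
Desmond's share (₹3,300,000) passes entirely to Mireille.
Jarrah's share (₹3,300,000) is divided into 3 shares of ₹1,100,000: Ronan, Vidar, and Hamish each take ₹1,100,000.
Wendel's share (₹3,300,000) is divided into 2 shares of ₹1,650,000: Ulla and Cormac each take ₹1,650,000.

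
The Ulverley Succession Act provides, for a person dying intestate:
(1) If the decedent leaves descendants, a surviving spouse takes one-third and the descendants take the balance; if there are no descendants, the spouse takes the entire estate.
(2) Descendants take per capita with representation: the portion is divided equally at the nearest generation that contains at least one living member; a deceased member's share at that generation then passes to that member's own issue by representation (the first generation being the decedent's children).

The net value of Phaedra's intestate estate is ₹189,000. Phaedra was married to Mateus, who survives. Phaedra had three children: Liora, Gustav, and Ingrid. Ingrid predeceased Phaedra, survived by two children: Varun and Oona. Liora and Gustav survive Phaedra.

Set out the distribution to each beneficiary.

Mateus takes one-third of ₹189,000 = ₹63,000. The remaining ₹126,000 passes to the descendants.
The descendants' portion (₹126,000) is divided into 3 shares of ₹42,000: Liora and Gustav each take ₹42,000; Ingrid's ₹42,000 share passes to Ingrid's issue.
Ingrid's share (₹42,000) is divided into 2 shares of ₹21,000: Varun and Oona each take ₹21,000.

Mateus: ₹63,000; Liora: ₹42,000; Gustav: ₹42,000; Varun: ₹21,000; Oona: ₹21,000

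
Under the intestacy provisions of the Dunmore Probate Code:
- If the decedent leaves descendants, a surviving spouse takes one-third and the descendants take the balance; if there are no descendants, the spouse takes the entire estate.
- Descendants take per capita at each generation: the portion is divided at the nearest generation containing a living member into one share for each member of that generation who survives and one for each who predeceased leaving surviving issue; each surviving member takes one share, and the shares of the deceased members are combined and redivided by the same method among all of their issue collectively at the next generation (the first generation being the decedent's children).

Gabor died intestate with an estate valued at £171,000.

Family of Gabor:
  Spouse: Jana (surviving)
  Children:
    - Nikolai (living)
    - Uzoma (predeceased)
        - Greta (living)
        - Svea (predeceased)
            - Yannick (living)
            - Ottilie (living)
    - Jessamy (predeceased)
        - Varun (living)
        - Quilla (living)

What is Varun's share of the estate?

Jana takes one-third of £171,000 = £57,000. The remaining £114,000 passes to the descendants.
The descendants' portion (£114,000) is divided at the children's generation into 3 shares of £38,000. Nikolai takes £38,000. The 2 shares of the deceased (Uzoma and Jessamy) are combined into a pool of £76,000.
That pool (£76,000) is divided at the grandchildren's generation into 4 shares of £19,000. Greta, Varun, and Quilla each take £19,000. The remaining share for the deceased Svea (£19,000) is carried to the next generation.
That pool (£19,000) is divided at the great-grandchildren's generation equally among Yannick and Ottilie: £9,500 each.

Varun receives £19,000.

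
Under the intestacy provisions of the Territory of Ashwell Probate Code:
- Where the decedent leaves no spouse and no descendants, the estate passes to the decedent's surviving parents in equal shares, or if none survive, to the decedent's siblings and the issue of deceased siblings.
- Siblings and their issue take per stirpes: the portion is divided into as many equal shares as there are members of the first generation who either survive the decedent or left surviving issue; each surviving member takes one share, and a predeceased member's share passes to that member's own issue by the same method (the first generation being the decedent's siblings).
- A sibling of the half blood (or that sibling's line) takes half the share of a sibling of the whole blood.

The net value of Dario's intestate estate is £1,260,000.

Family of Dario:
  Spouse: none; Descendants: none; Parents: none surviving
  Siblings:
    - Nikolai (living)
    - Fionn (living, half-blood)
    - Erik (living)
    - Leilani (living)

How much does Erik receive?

Erik receives £360,000.

The entire £1,260,000 passes to the siblings and their issue.
Counting each half-blood sibling's line as half a unit, there are 7/2 units in £1,260,000, so one unit is £360,000. Whole-blood lines (Nikolai, Erik, and Leilani) take £360,000 each; half-blood lines (Fionn) take £180,000 each.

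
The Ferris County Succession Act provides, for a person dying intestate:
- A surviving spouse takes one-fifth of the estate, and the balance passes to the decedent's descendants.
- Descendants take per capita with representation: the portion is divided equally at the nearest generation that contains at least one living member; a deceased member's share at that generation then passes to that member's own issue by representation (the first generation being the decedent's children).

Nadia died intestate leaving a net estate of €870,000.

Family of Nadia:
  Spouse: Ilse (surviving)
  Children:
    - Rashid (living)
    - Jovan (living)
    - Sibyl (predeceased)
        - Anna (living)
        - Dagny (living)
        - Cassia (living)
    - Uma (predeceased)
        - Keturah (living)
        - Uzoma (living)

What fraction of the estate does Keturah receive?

Ilse takes one-fifth of €870,000 = €174,000. The remaining €696,000 passes to the descendants.
The descendants' portion (€696,000) is divided into 4 shares of €174,000: Rashid and Jovan each take €174,000; Sibyl's €174,000 share passes to Sibyl's issue; Uma's €174,000 share passes to Uma's issue.
Sibyl's share (€174,000) is divided into 3 shares of €58,000: Anna, Dagny, and Cassia each take €58,000.
Uma's share (€174,000) is divided into 2 shares of €87,000: Keturah and Uzoma each take €87,000.

Keturah receives 1/10 of the estate.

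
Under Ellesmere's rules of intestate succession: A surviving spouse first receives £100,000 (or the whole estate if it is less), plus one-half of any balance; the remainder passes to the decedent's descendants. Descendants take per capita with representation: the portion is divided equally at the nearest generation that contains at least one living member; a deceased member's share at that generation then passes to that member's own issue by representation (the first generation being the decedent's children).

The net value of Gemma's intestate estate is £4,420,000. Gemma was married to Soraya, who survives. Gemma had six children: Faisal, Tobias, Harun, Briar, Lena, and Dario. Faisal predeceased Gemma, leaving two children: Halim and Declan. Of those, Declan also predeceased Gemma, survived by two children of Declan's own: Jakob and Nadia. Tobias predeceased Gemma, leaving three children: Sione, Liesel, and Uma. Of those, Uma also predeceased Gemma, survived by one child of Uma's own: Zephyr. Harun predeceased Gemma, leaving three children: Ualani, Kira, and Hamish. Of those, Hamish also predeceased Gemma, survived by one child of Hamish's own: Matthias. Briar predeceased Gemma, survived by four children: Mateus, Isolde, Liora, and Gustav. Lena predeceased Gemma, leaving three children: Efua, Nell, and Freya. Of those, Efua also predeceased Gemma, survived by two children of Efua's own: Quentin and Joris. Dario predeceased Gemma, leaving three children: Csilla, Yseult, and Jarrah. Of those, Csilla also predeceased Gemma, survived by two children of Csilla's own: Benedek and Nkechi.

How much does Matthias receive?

Matthias receives £120,000.

Soraya first takes £100,000, leaving a balance of £4,320,000. Soraya then takes one-half of the balance (£2,160,000), for a total of £2,260,000. The remaining £2,160,000 passes to the descendants.
No child survives, so the initial division is made at the grandchildren's generation.
The descendants' portion (£2,160,000) is divided into 18 shares of £120,000: Halim, Sione, Liesel, Ualani, Kira, Mateus, Isolde, Liora, Gustav, Nell, Freya, Yseult, and Jarrah each take £120,000; Declan's £120,000 share passes to Declan's issue; Uma's £120,000 share passes to Uma's issue; Hamish's £120,000 share passes to Hamish's issue; Efua's £120,000 share passes to Efua's issue; Csilla's £120,000 share passes to Csilla's issue.
Declan's share (£120,000) is divided into 2 shares of £60,000: Jakob and Nadia each take £60,000.
Uma's share (£120,000) passes entirely to Zephyr.
Hamish's share (£120,000) passes entirely to Matthias.
Efua's share (£120,000) is divided into 2 shares of £60,000: Quentin and Joris each take £60,000.
Csilla's share (£120,000) is divided into 2 shares of £60,000: Benedek and Nkechi each take £60,000.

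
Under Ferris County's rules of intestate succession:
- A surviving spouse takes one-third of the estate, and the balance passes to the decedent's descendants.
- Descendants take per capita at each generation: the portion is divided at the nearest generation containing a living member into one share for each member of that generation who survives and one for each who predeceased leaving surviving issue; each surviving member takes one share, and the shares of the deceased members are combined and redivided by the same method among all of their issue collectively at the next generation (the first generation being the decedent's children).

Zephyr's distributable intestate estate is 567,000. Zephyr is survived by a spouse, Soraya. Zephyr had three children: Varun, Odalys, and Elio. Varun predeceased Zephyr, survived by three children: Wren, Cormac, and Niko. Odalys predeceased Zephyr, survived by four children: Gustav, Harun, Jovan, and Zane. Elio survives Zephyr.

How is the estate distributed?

Soraya takes one-third of 567,000 = 189,000. The remaining 378,000 passes to the descendants.
The descendants' portion (378,000) is divided at the children's generation into 3 shares of 126,000. Elio takes 126,000. The 2 shares of the deceased (Varun and Odalys) are combined into a pool of 252,000.
That pool (252,000) is divided at the grandchildren's generation equally among Wren, Cormac, Niko, Gustav, Harun, Jovan, and Zane: 36,000 each.

Soraya: 189,000; Wren: 36,000; Cormac: 36,000; Niko: 36,000; Gustav: 36,000; Harun: 36,000; Jovan: 36,000; Zane: 36,000; Elio: 126,000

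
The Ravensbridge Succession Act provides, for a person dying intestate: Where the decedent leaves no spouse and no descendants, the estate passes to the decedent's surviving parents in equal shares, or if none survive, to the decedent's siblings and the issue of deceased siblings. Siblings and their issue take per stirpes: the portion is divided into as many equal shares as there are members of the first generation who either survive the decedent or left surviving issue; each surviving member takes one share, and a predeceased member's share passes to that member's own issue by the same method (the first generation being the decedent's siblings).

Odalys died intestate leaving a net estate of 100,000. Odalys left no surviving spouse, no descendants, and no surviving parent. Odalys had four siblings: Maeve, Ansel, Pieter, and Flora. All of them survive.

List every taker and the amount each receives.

The entire 100,000 passes to the siblings and their issue.
That amount (100,000) is divided into 4 shares of 25,000: Maeve, Ansel, Pieter, and Flora each take 25,000.

Maeve: 25,000; Ansel: 25,000; Pieter: 25,000; Flora: 25,000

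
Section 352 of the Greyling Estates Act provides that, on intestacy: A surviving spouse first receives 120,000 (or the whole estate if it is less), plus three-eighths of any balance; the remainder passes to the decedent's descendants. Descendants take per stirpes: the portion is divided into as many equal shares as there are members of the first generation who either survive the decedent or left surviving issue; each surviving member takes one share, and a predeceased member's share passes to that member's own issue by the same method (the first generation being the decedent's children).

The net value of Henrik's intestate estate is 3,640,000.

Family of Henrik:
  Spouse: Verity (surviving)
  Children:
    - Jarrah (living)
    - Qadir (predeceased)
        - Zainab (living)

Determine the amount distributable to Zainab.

Verity first takes 120,000, leaving a balance of 3,520,000. Verity then takes three-eighths of the balance (1,320,000), for a total of 1,440,000. The remaining 2,200,000 passes to the descendants.
The descendants' portion (2,200,000) is divided into 2 shares of 1,100,000: Jarrah takes 1,100,000; Qadir's 1,100,000 share passes to Qadir's issue.
Qadir's share (1,100,000) passes entirely to Zainab.

Zainab receives 1,100,000.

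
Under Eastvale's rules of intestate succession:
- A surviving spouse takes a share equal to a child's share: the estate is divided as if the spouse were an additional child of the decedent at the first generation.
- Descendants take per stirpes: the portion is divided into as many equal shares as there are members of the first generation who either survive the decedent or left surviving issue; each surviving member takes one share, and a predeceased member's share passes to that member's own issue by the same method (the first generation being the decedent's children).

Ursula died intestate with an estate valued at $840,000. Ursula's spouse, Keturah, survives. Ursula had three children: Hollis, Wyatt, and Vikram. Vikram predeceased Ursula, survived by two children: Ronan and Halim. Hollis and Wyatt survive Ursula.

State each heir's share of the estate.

Keturah: $210,000; Hollis: $210,000; Wyatt: $210,000; Ronan: $105,000; Halim: $105,000

The spouse counts as an additional share at the children's level, so there are 4 primary shares of $210,000. Keturah takes one such share ($210,000).
The children's combined portion ($630,000) is divided into 3 shares of $210,000: Hollis and Wyatt each take $210,000; Vikram's $210,000 share passes to Vikram's issue.
Vikram's share ($210,000) is divided into 2 shares of $105,000: Ronan and Halim each take $105,000.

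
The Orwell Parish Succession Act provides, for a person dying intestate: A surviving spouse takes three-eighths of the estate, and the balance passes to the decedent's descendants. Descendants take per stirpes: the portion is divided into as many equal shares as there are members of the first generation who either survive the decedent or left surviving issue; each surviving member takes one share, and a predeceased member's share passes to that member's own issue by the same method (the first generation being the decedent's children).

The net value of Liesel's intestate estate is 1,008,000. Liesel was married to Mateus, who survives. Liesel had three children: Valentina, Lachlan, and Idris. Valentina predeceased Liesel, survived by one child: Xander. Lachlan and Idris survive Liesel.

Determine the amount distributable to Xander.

Mateus takes three-eighths of 1,008,000 = 378,000. The remaining 630,000 passes to the descendants.
The descendants' portion (630,000) is divided into 3 shares of 210,000: Lachlan and Idris each take 210,000; Valentina's 210,000 share passes to Valentina's issue.
Valentina's share (210,000) passes entirely to Xander.

Xander receives 210,000.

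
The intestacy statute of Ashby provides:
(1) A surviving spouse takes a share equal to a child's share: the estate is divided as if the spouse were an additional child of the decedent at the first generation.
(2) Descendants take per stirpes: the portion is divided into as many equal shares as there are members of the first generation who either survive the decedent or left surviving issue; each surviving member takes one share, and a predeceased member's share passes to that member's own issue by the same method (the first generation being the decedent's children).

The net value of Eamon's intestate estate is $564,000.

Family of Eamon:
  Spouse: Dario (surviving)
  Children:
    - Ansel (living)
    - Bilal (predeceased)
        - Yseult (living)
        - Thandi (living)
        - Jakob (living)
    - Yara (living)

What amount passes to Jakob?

The spouse counts as an additional share at the children's level, so there are 4 primary shares of $141,000. Dario takes one such share ($141,000).
The children's combined portion ($423,000) is divided into 3 shares of $141,000: Ansel and Yara each take $141,000; Bilal's $141,000 share passes to Bilal's issue.
Bilal's share ($141,000) is divided into 3 shares of $47,000: Yseult, Thandi, and Jakob each take $47,000.

Jakob receives $47,000.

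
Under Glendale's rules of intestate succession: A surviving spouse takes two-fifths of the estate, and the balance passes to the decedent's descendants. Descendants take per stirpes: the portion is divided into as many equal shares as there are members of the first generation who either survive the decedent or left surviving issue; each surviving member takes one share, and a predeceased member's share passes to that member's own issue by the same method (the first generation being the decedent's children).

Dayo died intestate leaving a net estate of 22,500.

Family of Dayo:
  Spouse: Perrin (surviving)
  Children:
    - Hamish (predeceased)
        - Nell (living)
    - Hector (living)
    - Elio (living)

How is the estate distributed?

Perrin takes two-fifths of 22,500 = 9,000. The remaining 13,500 passes to the descendants.
The descendants' portion (13,500) is divided into 3 shares of 4,500: Hector and Elio each take 4,500; Hamish's 4,500 share passes to Hamish's issue.
Hamish's share (4,500) passes entirely to Nell.

Perrin: 9,000; Nell: 4,500; Hector: 4,500; Elio: 4,500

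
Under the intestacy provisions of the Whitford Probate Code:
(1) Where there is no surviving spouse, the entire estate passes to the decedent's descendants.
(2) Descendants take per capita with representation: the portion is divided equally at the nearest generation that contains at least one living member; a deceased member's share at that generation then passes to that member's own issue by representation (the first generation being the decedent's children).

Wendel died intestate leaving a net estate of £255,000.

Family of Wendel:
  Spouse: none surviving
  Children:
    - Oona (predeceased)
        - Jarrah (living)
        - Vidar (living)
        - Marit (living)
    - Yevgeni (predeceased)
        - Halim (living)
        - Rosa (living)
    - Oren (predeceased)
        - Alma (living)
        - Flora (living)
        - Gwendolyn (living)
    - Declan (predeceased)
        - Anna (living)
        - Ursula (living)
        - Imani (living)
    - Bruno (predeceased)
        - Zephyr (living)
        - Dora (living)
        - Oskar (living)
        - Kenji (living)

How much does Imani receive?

The entire £255,000 passes to the descendants.
No child survives, so the initial division is made at the grandchildren's generation.
That amount (£255,000) is divided into 15 shares of £17,000: Jarrah, Vidar, Marit, Halim, Rosa, Alma, Flora, Gwendolyn, Anna, Ursula, Imani, Zephyr, Dora, Oskar, and Kenji each take £17,000.

Imani receives £17,000.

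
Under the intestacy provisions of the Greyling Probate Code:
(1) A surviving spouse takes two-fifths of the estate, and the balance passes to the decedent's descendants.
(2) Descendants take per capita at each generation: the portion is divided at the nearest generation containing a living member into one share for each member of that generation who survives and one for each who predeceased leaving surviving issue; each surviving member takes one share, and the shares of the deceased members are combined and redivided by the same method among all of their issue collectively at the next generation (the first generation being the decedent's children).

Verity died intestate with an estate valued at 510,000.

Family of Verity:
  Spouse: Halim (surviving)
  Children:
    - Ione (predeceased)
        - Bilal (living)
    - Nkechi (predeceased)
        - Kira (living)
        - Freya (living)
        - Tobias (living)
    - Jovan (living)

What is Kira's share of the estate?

Kira receives 51,000.

Halim takes two-fifths of 510,000 = 204,000. The remaining 306,000 passes to the descendants.
The descendants' portion (306,000) is divided at the children's generation into 3 shares of 102,000. Jovan takes 102,000. The 2 shares of the deceased (Ione and Nkechi) are combined into a pool of 204,000.
That pool (204,000) is divided at the grandchildren's generation equally among Bilal, Kira, Freya, and Tobias: 51,000 each.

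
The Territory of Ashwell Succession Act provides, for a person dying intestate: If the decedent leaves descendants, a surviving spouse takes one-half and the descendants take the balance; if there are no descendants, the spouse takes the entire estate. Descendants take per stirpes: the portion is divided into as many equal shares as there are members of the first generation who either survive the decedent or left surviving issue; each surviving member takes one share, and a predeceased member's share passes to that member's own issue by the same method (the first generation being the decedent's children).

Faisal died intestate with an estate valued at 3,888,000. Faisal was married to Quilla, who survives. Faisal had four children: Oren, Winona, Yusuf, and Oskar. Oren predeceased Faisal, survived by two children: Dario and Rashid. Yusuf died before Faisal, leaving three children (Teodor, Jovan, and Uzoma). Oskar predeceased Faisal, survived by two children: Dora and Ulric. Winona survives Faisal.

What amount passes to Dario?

Dario receives 243,000.

Quilla takes one-half of 3,888,000 = 1,944,000. The remaining 1,944,000 passes to the descendants.
The descendants' portion (1,944,000) is divided into 4 shares of 486,000: Winona takes 486,000; Oren's 486,000 share passes to Oren's issue; Yusuf's 486,000 share passes to Yusuf's issue; Oskar's 486,000 share passes to Oskar's issue.
Oren's share (486,000) is divided into 2 shares of 243,000: Dario and Rashid each take 243,000.
Yusuf's share (486,000) is divided into 3 shares of 162,000: Teodor, Jovan, and Uzoma each take 162,000.
Oskar's share (486,000) is divided into 2 shares of 243,000: Dora and Ulric each take 243,000.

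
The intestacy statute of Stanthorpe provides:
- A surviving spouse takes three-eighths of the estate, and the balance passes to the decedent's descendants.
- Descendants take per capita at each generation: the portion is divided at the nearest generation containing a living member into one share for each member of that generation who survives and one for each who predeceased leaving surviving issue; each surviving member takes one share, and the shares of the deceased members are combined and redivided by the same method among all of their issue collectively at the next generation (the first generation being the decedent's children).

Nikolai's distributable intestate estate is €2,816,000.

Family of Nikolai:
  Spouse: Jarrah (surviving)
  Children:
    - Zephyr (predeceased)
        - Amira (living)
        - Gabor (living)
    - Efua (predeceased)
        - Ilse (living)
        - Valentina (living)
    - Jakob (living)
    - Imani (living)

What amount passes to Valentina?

Jarrah takes three-eighths of €2,816,000 = €1,056,000. The remaining €1,760,000 passes to the descendants.
The descendants' portion (€1,760,000) is divided at the children's generation into 4 shares of €440,000. Jakob and Imani each take €440,000. The 2 shares of the deceased (Zephyr and Efua) are combined into a pool of €880,000.
That pool (€880,000) is divided at the grandchildren's generation equally among Amira, Gabor, Ilse, and Valentina: €220,000 each.

Valentina receives €220,000.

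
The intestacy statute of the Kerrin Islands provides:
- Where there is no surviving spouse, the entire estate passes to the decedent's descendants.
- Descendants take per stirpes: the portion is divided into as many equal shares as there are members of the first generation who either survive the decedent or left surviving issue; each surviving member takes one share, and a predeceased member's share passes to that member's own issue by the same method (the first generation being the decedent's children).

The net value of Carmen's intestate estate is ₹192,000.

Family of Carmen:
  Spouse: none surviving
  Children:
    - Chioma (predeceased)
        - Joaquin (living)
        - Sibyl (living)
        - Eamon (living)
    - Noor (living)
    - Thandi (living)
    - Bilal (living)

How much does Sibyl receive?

Sibyl receives ₹16,000.

The entire ₹192,000 passes to the descendants.
That amount (₹192,000) is divided into 4 shares of ₹48,000: Noor, Thandi, and Bilal each take ₹48,000; Chioma's ₹48,000 share passes to Chioma's issue.
Chioma's share (₹48,000) is divided into 3 shares of ₹16,000: Joaquin, Sibyl, and Eamon each take ₹16,000.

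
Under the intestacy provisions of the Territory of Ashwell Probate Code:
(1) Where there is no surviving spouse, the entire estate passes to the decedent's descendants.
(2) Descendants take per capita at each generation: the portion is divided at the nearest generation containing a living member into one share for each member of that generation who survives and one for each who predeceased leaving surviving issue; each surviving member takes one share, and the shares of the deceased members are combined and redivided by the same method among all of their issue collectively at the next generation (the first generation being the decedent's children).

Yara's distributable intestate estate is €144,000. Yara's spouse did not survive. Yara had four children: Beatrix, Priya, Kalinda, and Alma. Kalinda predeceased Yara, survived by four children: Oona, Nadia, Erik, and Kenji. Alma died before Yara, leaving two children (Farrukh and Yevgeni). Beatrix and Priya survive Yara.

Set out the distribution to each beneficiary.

The entire €144,000 passes to the descendants.
That amount (€144,000) is divided at the children's generation into 4 shares of €36,000. Beatrix and Priya each take €36,000. The 2 shares of the deceased (Kalinda and Alma) are combined into a pool of €72,000.
That pool (€72,000) is divided at the grandchildren's generation equally among Oona, Nadia, Erik, Kenji, Farrukh, and Yevgeni: €12,000 each.

Beatrix: €36,000; Priya: €36,000; Oona: €12,000; Nadia: €12,000; Erik: €12,000; Kenji: €12,000; Farrukh: €12,000; Yevgeni: €12,000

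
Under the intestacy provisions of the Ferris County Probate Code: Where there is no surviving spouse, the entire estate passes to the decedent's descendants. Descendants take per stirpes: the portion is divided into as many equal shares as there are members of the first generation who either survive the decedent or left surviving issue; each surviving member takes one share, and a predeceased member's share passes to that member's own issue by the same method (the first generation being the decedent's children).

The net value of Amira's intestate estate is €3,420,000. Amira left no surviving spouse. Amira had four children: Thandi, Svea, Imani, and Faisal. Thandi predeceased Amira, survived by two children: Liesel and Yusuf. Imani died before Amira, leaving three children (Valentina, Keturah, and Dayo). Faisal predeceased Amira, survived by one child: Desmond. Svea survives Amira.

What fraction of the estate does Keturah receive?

The entire €3,420,000 passes to the descendants.
That amount (€3,420,000) is divided into 4 shares of €855,000: Svea takes €855,000; Thandi's €855,000 share passes to Thandi's issue; Imani's €855,000 share passes to Imani's issue; Faisal's €855,000 share passes to Faisal's issue.
Thandi's share (€855,000) is divided into 2 shares of €427,500: Liesel and Yusuf each take €427,500.
Imani's share (€855,000) is divided into 3 shares of €285,000: Valentina, Keturah, and Dayo each take €285,000.
Faisal's share (€855,000) passes entirely to Desmond.

Keturah receives 1/12 of the estate.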